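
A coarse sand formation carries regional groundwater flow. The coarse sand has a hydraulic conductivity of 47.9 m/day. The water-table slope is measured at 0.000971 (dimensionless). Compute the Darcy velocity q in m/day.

Hydraulic gradient i = 0.000971.
Specific discharge q = K · i = 47.90 × 0.0009710 = 0.04651 m/day.

0.0465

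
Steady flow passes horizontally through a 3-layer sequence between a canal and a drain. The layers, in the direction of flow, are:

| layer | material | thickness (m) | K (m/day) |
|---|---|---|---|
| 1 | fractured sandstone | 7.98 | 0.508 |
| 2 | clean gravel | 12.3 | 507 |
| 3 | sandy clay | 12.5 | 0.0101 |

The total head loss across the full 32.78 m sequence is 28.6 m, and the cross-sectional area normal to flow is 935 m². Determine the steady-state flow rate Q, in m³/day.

21.3

Flow is perpendicular to layering, so the layers act in series and the equivalent K is the thickness-weighted harmonic mean.
Total thickness L = 7.98 + 12.3 + 12.5 = 32.78 m.
Σ(b_i/K_i) = 7.98/0.508 + 12.3/507 + 12.5/0.0101 = 1253 d.
K_eq = L / Σ(b_i/K_i) = 32.78 / 1253 = 0.02615 m/day.
Q = K_eq · A · (Δh/L) = 0.02615 × 935 × (28.6/32.78) = 21.34 m³/day.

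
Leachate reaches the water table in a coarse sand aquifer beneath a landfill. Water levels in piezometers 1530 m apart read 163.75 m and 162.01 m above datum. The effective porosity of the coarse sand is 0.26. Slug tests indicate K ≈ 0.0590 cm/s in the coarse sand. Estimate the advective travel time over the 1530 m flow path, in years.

18.8

Convert K: 0.0590 cm/s × 864 = 50.98 m/day.
Hydraulic gradient i = (163.75 − 162.01) / 1530 = 1.74 / 1530 = 0.001137.
Darcy flux q = K · i = 50.98 × 0.001137 = 0.05797 m/day.
Seepage velocity v = q / n_e = 0.05797 / 0.26 = 0.2230 m/day.
Travel time t = L / v = 1530 / 0.2230 = 6862 days = 18.79 years.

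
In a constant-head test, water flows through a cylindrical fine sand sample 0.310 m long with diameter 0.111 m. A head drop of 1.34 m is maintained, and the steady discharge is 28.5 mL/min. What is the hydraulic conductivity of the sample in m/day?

0.981

Cross-sectional area A = π·(d/2)² = π × (0.111/2)² = 0.009677 m².
Convert discharge: 28.5 mL/min = 4.750e-07 m³/s.
Darcy's law rearranged: K = Q·L / (A·Δh) = 4.750e-07 × 0.310 / (0.009677 × 1.34) = 1.136e-05 m/s = 0.9811 m/day.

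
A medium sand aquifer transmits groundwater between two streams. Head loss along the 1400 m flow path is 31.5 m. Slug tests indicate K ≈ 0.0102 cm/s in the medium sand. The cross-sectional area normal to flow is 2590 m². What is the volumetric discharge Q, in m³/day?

514

Convert K: 0.0102 cm/s × 864 = 8.813 m/day.
Hydraulic gradient i = Δh / L = 31.5 / 1400 = 0.02250.
Darcy's law: Q = K · A · i = 8.813 × 2590 × 0.02250 = 513.6 m³/day.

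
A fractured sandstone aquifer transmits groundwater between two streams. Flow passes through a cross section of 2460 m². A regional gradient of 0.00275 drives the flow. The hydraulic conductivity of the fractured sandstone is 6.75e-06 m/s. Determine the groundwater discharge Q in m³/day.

Convert K: 6.75e-06 m/s × 86400 = 0.5832 m/day.
Hydraulic gradient i = 0.00275.
Darcy's law: Q = K · A · i = 0.5832 × 2460 × 0.002750 = 3.945 m³/day.

3.95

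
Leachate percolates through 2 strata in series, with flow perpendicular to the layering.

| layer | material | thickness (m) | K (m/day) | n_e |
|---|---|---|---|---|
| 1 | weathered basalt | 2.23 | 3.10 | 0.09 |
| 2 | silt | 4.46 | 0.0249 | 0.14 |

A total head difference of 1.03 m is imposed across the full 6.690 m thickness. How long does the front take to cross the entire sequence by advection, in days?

144

With flow normal to the layers, continuity requires the same specific discharge q through every layer.
Σ(b_i/K_i) = 2.23/3.10 + 4.46/0.0249 = 179.8 d.
q = Δh / Σ(b_i/K_i) = 1.03 / 179.8 = 0.005727 m/day.
In each layer the seepage velocity is v_i = q/n_i, so the layer transit time is t_i = b_i·n_i / q:
  layer 1 (weathered basalt): t_1 = 2.23 × 0.09 / 0.005727 = 35.04 d
  layer 2 (silt): t_2 = 4.46 × 0.14 / 0.005727 = 109.0 d
Total t = Σ t_i = 144.1 days.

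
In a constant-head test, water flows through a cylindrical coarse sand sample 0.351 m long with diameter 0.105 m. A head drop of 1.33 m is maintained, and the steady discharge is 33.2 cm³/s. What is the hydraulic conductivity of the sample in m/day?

Cross-sectional area A = π·(d/2)² = π × (0.105/2)² = 0.008659 m².
Convert discharge: 33.2 cm³/s = 3.320e-05 m³/s.
Darcy's law rearranged: K = Q·L / (A·Δh) = 3.320e-05 × 0.351 / (0.008659 × 1.33) = 0.001012 m/s = 87.43 m/day.

87.4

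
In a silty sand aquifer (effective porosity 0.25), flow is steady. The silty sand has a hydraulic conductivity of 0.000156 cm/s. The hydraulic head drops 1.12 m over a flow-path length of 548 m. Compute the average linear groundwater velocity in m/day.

0.00110

Convert K: 0.000156 cm/s × 864 = 0.1348 m/day.
Hydraulic gradient i = Δh / L = 1.12 / 548 = 0.002044.
Darcy flux q = K · i = 0.1348 × 0.002044 = 0.0002755 m/day.
Seepage velocity v = q / n_e = 0.0002755 / 0.25 = 0.001102 m/day.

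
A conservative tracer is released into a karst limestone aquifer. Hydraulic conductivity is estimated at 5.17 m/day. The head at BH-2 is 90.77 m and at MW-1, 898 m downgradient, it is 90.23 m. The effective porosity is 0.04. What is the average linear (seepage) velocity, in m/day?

0.0777

Hydraulic gradient i = (90.77 − 90.23) / 898 = 0.54 / 898 = 0.0006013.
Darcy flux q = K · i = 5.170 × 0.0006013 = 0.003109 m/day.
Seepage velocity v = q / n_e = 0.003109 / 0.04 = 0.07772 m/day.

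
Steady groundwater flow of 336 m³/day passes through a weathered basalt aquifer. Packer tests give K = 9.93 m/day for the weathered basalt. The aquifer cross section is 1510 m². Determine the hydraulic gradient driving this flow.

From Q = K·A·i, i = Q / (K·A) = 336 / (9.930 × 1510) = 0.02241.

0.0224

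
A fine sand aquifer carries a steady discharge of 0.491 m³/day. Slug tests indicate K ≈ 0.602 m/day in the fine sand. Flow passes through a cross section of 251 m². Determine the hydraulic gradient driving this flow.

From Q = K·A·i, i = Q / (K·A) = 0.491 / (0.6020 × 251.0) = 0.003249.

0.00325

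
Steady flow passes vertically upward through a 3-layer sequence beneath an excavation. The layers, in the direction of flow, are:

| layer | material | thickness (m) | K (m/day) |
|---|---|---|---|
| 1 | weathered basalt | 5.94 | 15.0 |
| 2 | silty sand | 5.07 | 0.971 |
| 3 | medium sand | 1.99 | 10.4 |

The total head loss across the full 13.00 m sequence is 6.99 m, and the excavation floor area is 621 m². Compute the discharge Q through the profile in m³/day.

Flow is perpendicular to layering, so the layers act in series and the equivalent K is the thickness-weighted harmonic mean.
Total thickness L = 5.94 + 5.07 + 1.99 = 13.00 m.
Σ(b_i/K_i) = 5.94/15.0 + 5.07/0.971 + 1.99/10.4 = 5.809 d.
K_eq = L / Σ(b_i/K_i) = 13.00 / 5.809 = 2.238 m/day.
Q = K_eq · A · (Δh/L) = 2.238 × 621 × (6.99/13.00) = 747.3 m³/day.

747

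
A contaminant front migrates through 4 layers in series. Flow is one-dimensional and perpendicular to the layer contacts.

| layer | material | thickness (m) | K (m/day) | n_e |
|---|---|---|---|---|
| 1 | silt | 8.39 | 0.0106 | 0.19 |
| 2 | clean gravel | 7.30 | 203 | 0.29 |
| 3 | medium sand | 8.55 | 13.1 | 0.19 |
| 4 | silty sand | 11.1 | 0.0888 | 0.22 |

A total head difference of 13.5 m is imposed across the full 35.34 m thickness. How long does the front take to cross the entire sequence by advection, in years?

With flow normal to the layers, continuity requires the same specific discharge q through every layer.
Σ(b_i/K_i) = 8.39/0.0106 + 7.30/203 + 8.55/13.1 + 11.1/0.0888 = 917.2 d.
q = Δh / Σ(b_i/K_i) = 13.5 / 917.2 = 0.01472 m/day.
In each layer the seepage velocity is v_i = q/n_i, so the layer transit time is t_i = b_i·n_i / q:
  layer 1 (silt): t_1 = 8.39 × 0.19 / 0.01472 = 108.3 d
  layer 2 (clean gravel): t_2 = 7.30 × 0.29 / 0.01472 = 143.8 d
  layer 3 (medium sand): t_3 = 8.55 × 0.19 / 0.01472 = 110.4 d
  layer 4 (silty sand): t_4 = 11.1 × 0.22 / 0.01472 = 165.9 d
Total t = Σ t_i = 528.4 days = 1.447 years.

1.45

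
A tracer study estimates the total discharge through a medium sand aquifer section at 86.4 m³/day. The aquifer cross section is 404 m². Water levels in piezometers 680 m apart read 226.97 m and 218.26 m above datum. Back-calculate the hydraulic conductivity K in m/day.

16.7

Hydraulic gradient i = (226.97 − 218.26) / 680 = 8.71 / 680 = 0.01281.
From Q = K·A·i, K = Q / (A·i) = 86.4 / (404.0 × 0.01281) = 16.70 m/day.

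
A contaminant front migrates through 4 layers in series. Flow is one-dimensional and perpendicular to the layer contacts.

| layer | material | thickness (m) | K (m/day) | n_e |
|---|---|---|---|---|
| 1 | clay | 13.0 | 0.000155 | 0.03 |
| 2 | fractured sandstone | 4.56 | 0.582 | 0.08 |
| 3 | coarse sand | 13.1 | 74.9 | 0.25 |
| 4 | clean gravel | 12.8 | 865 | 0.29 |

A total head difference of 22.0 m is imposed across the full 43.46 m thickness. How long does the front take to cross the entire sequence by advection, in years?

With flow normal to the layers, continuity requires the same specific discharge q through every layer.
Σ(b_i/K_i) = 13.0/0.000155 + 4.56/0.582 + 13.1/74.9 + 12.8/865 = 83879 d.
q = Δh / Σ(b_i/K_i) = 22.0 / 83879 = 0.0002623 m/day.
In each layer the seepage velocity is v_i = q/n_i, so the layer transit time is t_i = b_i·n_i / q:
  layer 1 (clay): t_1 = 13.0 × 0.03 / 0.0002623 = 1487 d
  layer 2 (fractured sandstone): t_2 = 4.56 × 0.08 / 0.0002623 = 1391 d
  layer 3 (coarse sand): t_3 = 13.1 × 0.25 / 0.0002623 = 12487 d
  layer 4 (clean gravel): t_4 = 12.8 × 0.29 / 0.0002623 = 14153 d
Total t = Σ t_i = 29517 days = 80.81 years.

80.8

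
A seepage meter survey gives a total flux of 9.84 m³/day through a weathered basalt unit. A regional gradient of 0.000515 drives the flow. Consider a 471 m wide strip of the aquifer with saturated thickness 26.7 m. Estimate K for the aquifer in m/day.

Cross-sectional area A = 471 × 26.7 = 12576 m².
Hydraulic gradient i = 0.000515.
From Q = K·A·i, K = Q / (A·i) = 9.84 / (12576 × 0.0005150) = 1.519 m/day.

1.52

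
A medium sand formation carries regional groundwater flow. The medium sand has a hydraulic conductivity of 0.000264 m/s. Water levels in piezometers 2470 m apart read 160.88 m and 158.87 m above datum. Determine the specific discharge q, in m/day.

Convert K: 0.000264 m/s × 86400 = 22.81 m/day.
Hydraulic gradient i = (160.88 − 158.87) / 2470 = 2.01 / 2470 = 0.0008138.
Specific discharge q = K · i = 22.81 × 0.0008138 = 0.01856 m/day.

0.0186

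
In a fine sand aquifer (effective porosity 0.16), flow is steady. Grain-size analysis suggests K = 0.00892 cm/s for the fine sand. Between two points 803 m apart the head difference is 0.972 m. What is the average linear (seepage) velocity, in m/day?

Convert K: 0.00892 cm/s × 864 = 7.707 m/day.
Hydraulic gradient i = Δh / L = 0.972 / 803 = 0.001210.
Darcy flux q = K · i = 7.707 × 0.001210 = 0.009329 m/day.
Seepage velocity v = q / n_e = 0.009329 / 0.16 = 0.05831 m/day.

0.0583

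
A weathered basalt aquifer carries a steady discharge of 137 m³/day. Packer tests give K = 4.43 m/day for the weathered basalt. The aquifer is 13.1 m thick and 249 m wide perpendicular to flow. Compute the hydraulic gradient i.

Cross-sectional area A = 249 × 13.1 = 3262 m².
From Q = K·A·i, i = Q / (K·A) = 137 / (4.430 × 3262) = 0.009481.

0.00948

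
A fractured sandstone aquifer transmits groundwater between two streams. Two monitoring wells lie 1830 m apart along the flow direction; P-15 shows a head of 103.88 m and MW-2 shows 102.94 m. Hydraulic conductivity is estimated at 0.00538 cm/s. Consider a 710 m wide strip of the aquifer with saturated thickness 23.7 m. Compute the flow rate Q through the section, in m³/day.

40.2

Convert K: 0.00538 cm/s × 864 = 4.648 m/day.
Cross-sectional area A = 710 × 23.7 = 16827 m².
Hydraulic gradient i = (103.88 − 102.94) / 1830 = 0.94 / 1830 = 0.0005137.
Darcy's law: Q = K · A · i = 4.648 × 16827 × 0.0005137 = 40.18 m³/day.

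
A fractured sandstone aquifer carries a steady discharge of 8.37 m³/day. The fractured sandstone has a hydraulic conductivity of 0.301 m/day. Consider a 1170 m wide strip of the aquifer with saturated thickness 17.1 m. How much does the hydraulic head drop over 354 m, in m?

Cross-sectional area A = 1170 × 17.1 = 20007 m².
From Q = K·A·i, i = Q / (K·A) = 8.37 / (0.3010 × 20007) = 0.001390.
Head loss Δh = i · L = 0.001390 × 354 = 0.4920 m.

0.492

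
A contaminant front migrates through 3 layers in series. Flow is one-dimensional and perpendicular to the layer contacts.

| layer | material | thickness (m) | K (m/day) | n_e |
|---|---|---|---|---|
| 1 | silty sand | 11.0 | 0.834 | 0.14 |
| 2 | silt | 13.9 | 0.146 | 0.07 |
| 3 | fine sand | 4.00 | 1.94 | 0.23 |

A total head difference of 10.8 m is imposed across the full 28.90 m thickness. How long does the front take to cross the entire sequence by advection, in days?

With flow normal to the layers, continuity requires the same specific discharge q through every layer.
Σ(b_i/K_i) = 11.0/0.834 + 13.9/0.146 + 4.00/1.94 = 110.5 d.
q = Δh / Σ(b_i/K_i) = 10.8 / 110.5 = 0.09778 m/day.
In each layer the seepage velocity is v_i = q/n_i, so the layer transit time is t_i = b_i·n_i / q:
  layer 1 (silty sand): t_1 = 11.0 × 0.14 / 0.09778 = 15.75 d
  layer 2 (silt): t_2 = 13.9 × 0.07 / 0.09778 = 9.951 d
  layer 3 (fine sand): t_3 = 4.00 × 0.23 / 0.09778 = 9.409 d
Total t = Σ t_i = 35.11 days.

35.1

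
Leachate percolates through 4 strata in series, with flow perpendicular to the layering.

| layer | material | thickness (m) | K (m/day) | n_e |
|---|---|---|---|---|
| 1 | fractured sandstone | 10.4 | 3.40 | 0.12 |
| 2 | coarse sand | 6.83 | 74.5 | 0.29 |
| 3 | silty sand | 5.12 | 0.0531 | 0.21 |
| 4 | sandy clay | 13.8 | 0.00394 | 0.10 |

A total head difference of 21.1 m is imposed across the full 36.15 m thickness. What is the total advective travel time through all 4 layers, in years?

2.66

With flow normal to the layers, continuity requires the same specific discharge q through every layer.
Σ(b_i/K_i) = 10.4/3.40 + 6.83/74.5 + 5.12/0.0531 + 13.8/0.00394 = 3602 d.
q = Δh / Σ(b_i/K_i) = 21.1 / 3602 = 0.005858 m/day.
In each layer the seepage velocity is v_i = q/n_i, so the layer transit time is t_i = b_i·n_i / q:
  layer 1 (fractured sandstone): t_1 = 10.4 × 0.12 / 0.005858 = 213.1 d
  layer 2 (coarse sand): t_2 = 6.83 × 0.29 / 0.005858 = 338.1 d
  layer 3 (silty sand): t_3 = 5.12 × 0.21 / 0.005858 = 183.6 d
  layer 4 (sandy clay): t_4 = 13.8 × 0.10 / 0.005858 = 235.6 d
Total t = Σ t_i = 970.3 days = 2.657 years.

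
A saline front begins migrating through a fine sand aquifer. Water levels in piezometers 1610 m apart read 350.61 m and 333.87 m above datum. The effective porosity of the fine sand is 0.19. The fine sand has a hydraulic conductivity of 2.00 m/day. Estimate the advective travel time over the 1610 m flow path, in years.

40.3

Hydraulic gradient i = (350.61 − 333.87) / 1610 = 16.74 / 1610 = 0.01040.
Darcy flux q = K · i = 2.000 × 0.01040 = 0.02080 m/day.
Seepage velocity v = q / n_e = 0.02080 / 0.19 = 0.1094 m/day.
Travel time t = L / v = 1610 / 0.1094 = 14710 days = 40.27 years.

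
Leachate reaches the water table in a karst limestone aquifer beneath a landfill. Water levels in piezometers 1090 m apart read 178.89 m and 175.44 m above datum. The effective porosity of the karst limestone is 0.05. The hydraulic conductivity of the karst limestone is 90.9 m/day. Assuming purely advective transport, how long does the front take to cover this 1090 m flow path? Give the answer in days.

Hydraulic gradient i = (178.89 − 175.44) / 1090 = 3.45 / 1090 = 0.003165.
Darcy flux q = K · i = 90.90 × 0.003165 = 0.2877 m/day.
Seepage velocity v = q / n_e = 0.2877 / 0.05 = 5.754 m/day.
Travel time t = L / v = 1090 / 5.754 = 189.4 days.

189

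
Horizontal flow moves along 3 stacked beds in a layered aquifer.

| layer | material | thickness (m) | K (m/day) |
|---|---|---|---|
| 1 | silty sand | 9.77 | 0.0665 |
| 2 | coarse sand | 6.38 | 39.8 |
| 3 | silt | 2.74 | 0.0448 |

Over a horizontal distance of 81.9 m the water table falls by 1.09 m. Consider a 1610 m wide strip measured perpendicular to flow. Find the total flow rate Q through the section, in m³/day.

5460

Flow is parallel to layering, so each bed carries its own Darcy discharge and the transmissivities add.
Σ(K_i·b_i) = 0.0665×9.77 + 39.8×6.38 + 0.0448×2.74 = 254.7 m²/day.
Hydraulic gradient i = Δh / L = 1.09 / 81.9 = 0.01331.
Q = Σ(K_i·b_i) · W · i = 254.7 × 1610 × 0.01331 = 5457 m³/day.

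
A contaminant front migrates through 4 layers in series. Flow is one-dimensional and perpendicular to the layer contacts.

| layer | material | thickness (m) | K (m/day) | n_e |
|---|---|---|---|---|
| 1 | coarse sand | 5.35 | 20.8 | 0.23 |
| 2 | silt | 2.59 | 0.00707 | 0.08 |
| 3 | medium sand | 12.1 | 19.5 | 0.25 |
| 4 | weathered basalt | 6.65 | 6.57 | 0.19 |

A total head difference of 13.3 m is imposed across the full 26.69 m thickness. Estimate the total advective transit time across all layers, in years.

With flow normal to the layers, continuity requires the same specific discharge q through every layer.
Σ(b_i/K_i) = 5.35/20.8 + 2.59/0.00707 + 12.1/19.5 + 6.65/6.57 = 368.2 d.
q = Δh / Σ(b_i/K_i) = 13.3 / 368.2 = 0.03612 m/day.
In each layer the seepage velocity is v_i = q/n_i, so the layer transit time is t_i = b_i·n_i / q:
  layer 1 (coarse sand): t_1 = 5.35 × 0.23 / 0.03612 = 34.07 d
  layer 2 (silt): t_2 = 2.59 × 0.08 / 0.03612 = 5.737 d
  layer 3 (medium sand): t_3 = 12.1 × 0.25 / 0.03612 = 83.75 d
  layer 4 (weathered basalt): t_4 = 6.65 × 0.19 / 0.03612 = 34.98 d
Total t = Σ t_i = 158.5 days = 0.4340 years.

0.434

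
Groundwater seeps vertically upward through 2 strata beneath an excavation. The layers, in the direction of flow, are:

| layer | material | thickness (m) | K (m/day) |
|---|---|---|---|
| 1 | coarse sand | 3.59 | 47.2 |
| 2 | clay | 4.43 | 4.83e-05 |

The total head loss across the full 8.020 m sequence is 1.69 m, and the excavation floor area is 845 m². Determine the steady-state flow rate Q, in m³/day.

Flow is perpendicular to layering, so the layers act in series and the equivalent K is the thickness-weighted harmonic mean.
Total thickness L = 3.59 + 4.43 = 8.020 m.
Σ(b_i/K_i) = 3.59/47.2 + 4.43/4.83e-05 = 91719 d.
K_eq = L / Σ(b_i/K_i) = 8.020 / 91719 = 8.744e-05 m/day.
Q = K_eq · A · (Δh/L) = 8.744e-05 × 845 × (1.69/8.020) = 0.01557 m³/day.

0.0156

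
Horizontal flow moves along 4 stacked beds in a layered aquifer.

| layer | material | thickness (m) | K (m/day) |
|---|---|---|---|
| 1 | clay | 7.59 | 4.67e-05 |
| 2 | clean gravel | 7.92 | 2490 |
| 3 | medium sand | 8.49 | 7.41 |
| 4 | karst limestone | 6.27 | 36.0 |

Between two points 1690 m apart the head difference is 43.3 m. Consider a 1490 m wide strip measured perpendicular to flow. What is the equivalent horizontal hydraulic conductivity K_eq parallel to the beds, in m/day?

Flow is parallel to layering, so each bed carries its own Darcy discharge and the transmissivities add.
Σ(K_i·b_i) = 4.67e-05×7.59 + 2490×7.92 + 7.41×8.49 + 36.0×6.27 = 20009 m²/day.
Total thickness b = 30.27 m, so K_eq = Σ(K_i·b_i)/b = 661.0 m/day.

661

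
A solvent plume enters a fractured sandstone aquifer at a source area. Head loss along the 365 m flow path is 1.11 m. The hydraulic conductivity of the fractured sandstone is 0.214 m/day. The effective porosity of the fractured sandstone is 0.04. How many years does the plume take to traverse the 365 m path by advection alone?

61.4

Hydraulic gradient i = Δh / L = 1.11 / 365 = 0.003041.
Darcy flux q = K · i = 0.2140 × 0.003041 = 0.0006508 m/day.
Seepage velocity v = q / n_e = 0.0006508 / 0.04 = 0.01627 m/day.
Travel time t = L / v = 365 / 0.01627 = 22434 days = 61.42 years.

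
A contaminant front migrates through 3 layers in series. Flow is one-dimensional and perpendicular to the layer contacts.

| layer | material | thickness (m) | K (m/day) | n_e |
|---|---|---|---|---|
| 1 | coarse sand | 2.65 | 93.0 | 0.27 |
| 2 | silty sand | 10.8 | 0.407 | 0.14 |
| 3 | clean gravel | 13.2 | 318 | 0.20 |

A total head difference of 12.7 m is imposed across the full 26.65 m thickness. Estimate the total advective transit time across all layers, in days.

10.2

With flow normal to the layers, continuity requires the same specific discharge q through every layer.
Σ(b_i/K_i) = 2.65/93.0 + 10.8/0.407 + 13.2/318 = 26.61 d.
q = Δh / Σ(b_i/K_i) = 12.7 / 26.61 = 0.4773 m/day.
In each layer the seepage velocity is v_i = q/n_i, so the layer transit time is t_i = b_i·n_i / q:
  layer 1 (coarse sand): t_1 = 2.65 × 0.27 / 0.4773 = 1.499 d
  layer 2 (silty sand): t_2 = 10.8 × 0.14 / 0.4773 = 3.168 d
  layer 3 (clean gravel): t_3 = 13.2 × 0.20 / 0.4773 = 5.531 d
Total t = Σ t_i = 10.20 days.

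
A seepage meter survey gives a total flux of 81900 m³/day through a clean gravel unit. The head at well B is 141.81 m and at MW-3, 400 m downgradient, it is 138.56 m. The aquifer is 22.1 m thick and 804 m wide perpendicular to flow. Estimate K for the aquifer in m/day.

567

Cross-sectional area A = 804 × 22.1 = 17768 m².
Hydraulic gradient i = (141.81 − 138.56) / 400 = 3.25 / 400 = 0.008125.
From Q = K·A·i, K = Q / (A·i) = 81900 / (17768 × 0.008125) = 567.3 m/day.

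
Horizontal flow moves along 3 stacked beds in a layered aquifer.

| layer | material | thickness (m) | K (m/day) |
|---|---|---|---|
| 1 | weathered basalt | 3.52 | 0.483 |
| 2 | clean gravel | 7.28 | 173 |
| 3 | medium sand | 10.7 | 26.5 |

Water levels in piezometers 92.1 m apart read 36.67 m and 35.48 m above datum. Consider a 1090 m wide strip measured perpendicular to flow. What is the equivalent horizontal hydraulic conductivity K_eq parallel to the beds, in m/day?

71.8

Flow is parallel to layering, so each bed carries its own Darcy discharge and the transmissivities add.
Σ(K_i·b_i) = 0.483×3.52 + 173×7.28 + 26.5×10.7 = 1545 m²/day.
Total thickness b = 21.50 m, so K_eq = Σ(K_i·b_i)/b = 71.85 m/day.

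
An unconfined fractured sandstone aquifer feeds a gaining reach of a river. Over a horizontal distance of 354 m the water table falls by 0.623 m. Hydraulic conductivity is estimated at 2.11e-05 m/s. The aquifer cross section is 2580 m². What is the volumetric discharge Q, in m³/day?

8.28

Convert K: 2.11e-05 m/s × 86400 = 1.823 m/day.
Hydraulic gradient i = Δh / L = 0.623 / 354 = 0.001760.
Darcy's law: Q = K · A · i = 1.823 × 2580 × 0.001760 = 8.278 m³/day.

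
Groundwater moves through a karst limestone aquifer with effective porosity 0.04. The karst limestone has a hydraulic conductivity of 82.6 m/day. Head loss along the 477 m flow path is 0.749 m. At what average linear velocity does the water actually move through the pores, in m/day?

3.24

Hydraulic gradient i = Δh / L = 0.749 / 477 = 0.001570.
Darcy flux q = K · i = 82.60 × 0.001570 = 0.1297 m/day.
Seepage velocity v = q / n_e = 0.1297 / 0.04 = 3.243 m/day.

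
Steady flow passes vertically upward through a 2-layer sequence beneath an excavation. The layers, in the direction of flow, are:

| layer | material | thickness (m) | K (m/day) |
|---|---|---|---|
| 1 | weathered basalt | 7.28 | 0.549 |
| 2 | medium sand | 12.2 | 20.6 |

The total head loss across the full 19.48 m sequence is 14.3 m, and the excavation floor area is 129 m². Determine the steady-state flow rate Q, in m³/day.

133

Flow is perpendicular to layering, so the layers act in series and the equivalent K is the thickness-weighted harmonic mean.
Total thickness L = 7.28 + 12.2 = 19.48 m.
Σ(b_i/K_i) = 7.28/0.549 + 12.2/20.6 = 13.85 d.
K_eq = L / Σ(b_i/K_i) = 19.48 / 13.85 = 1.406 m/day.
Q = K_eq · A · (Δh/L) = 1.406 × 129 × (14.3/19.48) = 133.2 m³/day.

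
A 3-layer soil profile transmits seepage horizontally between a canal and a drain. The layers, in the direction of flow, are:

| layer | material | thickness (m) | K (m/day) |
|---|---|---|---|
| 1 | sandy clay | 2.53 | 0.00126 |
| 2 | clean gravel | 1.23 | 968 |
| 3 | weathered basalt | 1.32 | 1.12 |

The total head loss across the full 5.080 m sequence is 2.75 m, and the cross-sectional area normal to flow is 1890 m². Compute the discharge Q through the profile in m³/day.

Flow is perpendicular to layering, so the layers act in series and the equivalent K is the thickness-weighted harmonic mean.
Total thickness L = 2.53 + 1.23 + 1.32 = 5.080 m.
Σ(b_i/K_i) = 2.53/0.00126 + 1.23/968 + 1.32/1.12 = 2009 d.
K_eq = L / Σ(b_i/K_i) = 5.080 / 2009 = 0.002528 m/day.
Q = K_eq · A · (Δh/L) = 0.002528 × 1890 × (2.75/5.080) = 2.587 m³/day.

2.59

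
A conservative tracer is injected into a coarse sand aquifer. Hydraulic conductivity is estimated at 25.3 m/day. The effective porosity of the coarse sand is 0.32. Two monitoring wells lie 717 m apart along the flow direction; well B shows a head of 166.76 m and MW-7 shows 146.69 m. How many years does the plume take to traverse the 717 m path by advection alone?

0.887

Hydraulic gradient i = (166.76 − 146.69) / 717 = 20.07 / 717 = 0.02799.
Darcy flux q = K · i = 25.30 × 0.02799 = 0.7082 m/day.
Seepage velocity v = q / n_e = 0.7082 / 0.32 = 2.213 m/day.
Travel time t = L / v = 717 / 2.213 = 324.0 days = 0.8870 years.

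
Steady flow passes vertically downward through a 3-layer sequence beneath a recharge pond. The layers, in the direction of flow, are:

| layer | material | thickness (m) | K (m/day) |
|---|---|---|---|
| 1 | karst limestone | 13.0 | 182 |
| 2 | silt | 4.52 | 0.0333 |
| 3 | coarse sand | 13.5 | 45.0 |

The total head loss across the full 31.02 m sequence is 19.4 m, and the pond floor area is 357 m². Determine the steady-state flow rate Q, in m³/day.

Flow is perpendicular to layering, so the layers act in series and the equivalent K is the thickness-weighted harmonic mean.
Total thickness L = 13.0 + 4.52 + 13.5 = 31.02 m.
Σ(b_i/K_i) = 13.0/182 + 4.52/0.0333 + 13.5/45.0 = 136.1 d.
K_eq = L / Σ(b_i/K_i) = 31.02 / 136.1 = 0.2279 m/day.
Q = K_eq · A · (Δh/L) = 0.2279 × 357 × (19.4/31.02) = 50.88 m³/day.

50.9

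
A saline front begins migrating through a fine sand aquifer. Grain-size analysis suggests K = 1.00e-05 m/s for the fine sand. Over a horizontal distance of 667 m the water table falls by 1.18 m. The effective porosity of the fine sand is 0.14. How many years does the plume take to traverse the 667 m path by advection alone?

167

Convert K: 1.00e-05 m/s × 86400 = 0.8640 m/day.
Hydraulic gradient i = Δh / L = 1.18 / 667 = 0.001769.
Darcy flux q = K · i = 0.8640 × 0.001769 = 0.001529 m/day.
Seepage velocity v = q / n_e = 0.001529 / 0.14 = 0.01092 m/day.
Travel time t = L / v = 667 / 0.01092 = 61092 days = 167.3 years.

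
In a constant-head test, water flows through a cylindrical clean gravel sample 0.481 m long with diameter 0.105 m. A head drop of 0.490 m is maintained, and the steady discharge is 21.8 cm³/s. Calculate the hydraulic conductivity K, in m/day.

Cross-sectional area A = π·(d/2)² = π × (0.105/2)² = 0.008659 m².
Convert discharge: 21.8 cm³/s = 2.180e-05 m³/s.
Darcy's law rearranged: K = Q·L / (A·Δh) = 2.180e-05 × 0.481 / (0.008659 × 0.490) = 0.002471 m/s = 213.5 m/day.

214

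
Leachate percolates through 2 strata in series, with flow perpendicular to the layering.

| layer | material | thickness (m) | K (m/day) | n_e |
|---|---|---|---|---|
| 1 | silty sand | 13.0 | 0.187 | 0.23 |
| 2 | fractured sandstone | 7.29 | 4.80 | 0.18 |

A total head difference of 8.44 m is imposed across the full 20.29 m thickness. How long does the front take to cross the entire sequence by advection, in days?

With flow normal to the layers, continuity requires the same specific discharge q through every layer.
Σ(b_i/K_i) = 13.0/0.187 + 7.29/4.80 = 71.04 d.
q = Δh / Σ(b_i/K_i) = 8.44 / 71.04 = 0.1188 m/day.
In each layer the seepage velocity is v_i = q/n_i, so the layer transit time is t_i = b_i·n_i / q:
  layer 1 (silty sand): t_1 = 13.0 × 0.23 / 0.1188 = 25.17 d
  layer 2 (fractured sandstone): t_2 = 7.29 × 0.18 / 0.1188 = 11.04 d
Total t = Σ t_i = 36.21 days.

36.2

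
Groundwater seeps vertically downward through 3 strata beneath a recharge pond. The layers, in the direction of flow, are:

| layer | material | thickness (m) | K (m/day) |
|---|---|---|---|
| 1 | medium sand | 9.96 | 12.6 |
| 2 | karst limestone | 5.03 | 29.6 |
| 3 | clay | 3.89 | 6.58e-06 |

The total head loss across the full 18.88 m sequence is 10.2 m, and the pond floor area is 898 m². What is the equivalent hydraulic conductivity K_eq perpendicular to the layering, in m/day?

Flow is perpendicular to layering, so the layers act in series and the equivalent K is the thickness-weighted harmonic mean.
Total thickness L = 9.96 + 5.03 + 3.89 = 18.88 m.
Σ(b_i/K_i) = 9.96/12.6 + 5.03/29.6 + 3.89/6.58e-06 = 5.912e+05 d.
K_eq = L / Σ(b_i/K_i) = 18.88 / 5.912e+05 = 3.194e-05 m/day.

3.19e-05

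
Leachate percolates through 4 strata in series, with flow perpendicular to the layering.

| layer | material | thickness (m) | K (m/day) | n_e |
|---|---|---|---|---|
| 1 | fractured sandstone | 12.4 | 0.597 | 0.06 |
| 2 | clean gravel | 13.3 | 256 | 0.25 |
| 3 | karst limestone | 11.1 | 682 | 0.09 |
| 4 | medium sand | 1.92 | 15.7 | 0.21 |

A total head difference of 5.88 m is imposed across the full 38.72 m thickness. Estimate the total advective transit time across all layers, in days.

With flow normal to the layers, continuity requires the same specific discharge q through every layer.
Σ(b_i/K_i) = 12.4/0.597 + 13.3/256 + 11.1/682 + 1.92/15.7 = 20.96 d.
q = Δh / Σ(b_i/K_i) = 5.88 / 20.96 = 0.2805 m/day.
In each layer the seepage velocity is v_i = q/n_i, so the layer transit time is t_i = b_i·n_i / q:
  layer 1 (fractured sandstone): t_1 = 12.4 × 0.06 / 0.2805 = 2.652 d
  layer 2 (clean gravel): t_2 = 13.3 × 0.25 / 0.2805 = 11.85 d
  layer 3 (karst limestone): t_3 = 11.1 × 0.09 / 0.2805 = 3.561 d
  layer 4 (medium sand): t_4 = 1.92 × 0.21 / 0.2805 = 1.437 d
Total t = Σ t_i = 19.50 days.

19.5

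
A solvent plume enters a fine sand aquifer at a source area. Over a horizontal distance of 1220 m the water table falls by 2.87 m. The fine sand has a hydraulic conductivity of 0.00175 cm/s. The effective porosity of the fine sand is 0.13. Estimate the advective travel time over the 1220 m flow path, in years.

122

Convert K: 0.00175 cm/s × 864 = 1.512 m/day.
Hydraulic gradient i = Δh / L = 2.87 / 1220 = 0.002352.
Darcy flux q = K · i = 1.512 × 0.002352 = 0.003557 m/day.
Seepage velocity v = q / n_e = 0.003557 / 0.13 = 0.02736 m/day.
Travel time t = L / v = 1220 / 0.02736 = 44589 days = 122.1 years.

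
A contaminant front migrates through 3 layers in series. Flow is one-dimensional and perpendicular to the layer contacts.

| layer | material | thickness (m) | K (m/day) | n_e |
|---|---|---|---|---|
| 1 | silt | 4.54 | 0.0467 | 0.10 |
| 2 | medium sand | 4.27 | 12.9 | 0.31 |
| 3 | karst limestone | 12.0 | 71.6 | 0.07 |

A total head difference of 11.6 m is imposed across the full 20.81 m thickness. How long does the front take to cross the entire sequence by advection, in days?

With flow normal to the layers, continuity requires the same specific discharge q through every layer.
Σ(b_i/K_i) = 4.54/0.0467 + 4.27/12.9 + 12.0/71.6 = 97.71 d.
q = Δh / Σ(b_i/K_i) = 11.6 / 97.71 = 0.1187 m/day.
In each layer the seepage velocity is v_i = q/n_i, so the layer transit time is t_i = b_i·n_i / q:
  layer 1 (silt): t_1 = 4.54 × 0.10 / 0.1187 = 3.824 d
  layer 2 (medium sand): t_2 = 4.27 × 0.31 / 0.1187 = 11.15 d
  layer 3 (karst limestone): t_3 = 12.0 × 0.07 / 0.1187 = 7.076 d
Total t = Σ t_i = 22.05 days.

22.1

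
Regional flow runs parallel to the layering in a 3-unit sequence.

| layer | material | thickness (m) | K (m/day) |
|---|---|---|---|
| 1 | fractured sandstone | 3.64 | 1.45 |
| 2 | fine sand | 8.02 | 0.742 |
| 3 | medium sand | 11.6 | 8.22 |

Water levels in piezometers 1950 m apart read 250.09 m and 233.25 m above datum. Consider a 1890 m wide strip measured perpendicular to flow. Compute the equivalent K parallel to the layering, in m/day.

4.58

Flow is parallel to layering, so each bed carries its own Darcy discharge and the transmissivities add.
Σ(K_i·b_i) = 1.45×3.64 + 0.742×8.02 + 8.22×11.6 = 106.6 m²/day.
Total thickness b = 23.26 m, so K_eq = Σ(K_i·b_i)/b = 4.582 m/day.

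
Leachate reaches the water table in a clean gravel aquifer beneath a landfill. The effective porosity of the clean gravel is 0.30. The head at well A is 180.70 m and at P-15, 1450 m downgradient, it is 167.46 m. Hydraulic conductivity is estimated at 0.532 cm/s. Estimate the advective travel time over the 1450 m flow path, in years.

0.284

Convert K: 0.532 cm/s × 864 = 459.6 m/day.
Hydraulic gradient i = (180.70 − 167.46) / 1450 = 13.24 / 1450 = 0.009131.
Darcy flux q = K · i = 459.6 × 0.009131 = 4.197 m/day.
Seepage velocity v = q / n_e = 4.197 / 0.30 = 13.99 m/day.
Travel time t = L / v = 1450 / 13.99 = 103.6 days = 0.2838 years.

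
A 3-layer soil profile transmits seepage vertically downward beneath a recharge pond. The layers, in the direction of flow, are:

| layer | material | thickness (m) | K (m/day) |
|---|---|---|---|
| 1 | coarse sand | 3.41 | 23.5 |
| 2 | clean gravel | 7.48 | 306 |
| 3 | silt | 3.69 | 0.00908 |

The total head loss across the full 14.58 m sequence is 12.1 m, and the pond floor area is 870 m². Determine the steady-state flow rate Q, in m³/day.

25.9

Flow is perpendicular to layering, so the layers act in series and the equivalent K is the thickness-weighted harmonic mean.
Total thickness L = 3.41 + 7.48 + 3.69 = 14.58 m.
Σ(b_i/K_i) = 3.41/23.5 + 7.48/306 + 3.69/0.00908 = 406.6 d.
K_eq = L / Σ(b_i/K_i) = 14.58 / 406.6 = 0.03586 m/day.
Q = K_eq · A · (Δh/L) = 0.03586 × 870 × (12.1/14.58) = 25.89 m³/day.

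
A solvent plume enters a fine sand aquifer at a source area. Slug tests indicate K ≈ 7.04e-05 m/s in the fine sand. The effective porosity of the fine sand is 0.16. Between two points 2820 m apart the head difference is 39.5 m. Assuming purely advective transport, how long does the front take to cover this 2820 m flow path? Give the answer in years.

Convert K: 7.04e-05 m/s × 86400 = 6.083 m/day.
Hydraulic gradient i = Δh / L = 39.5 / 2820 = 0.01401.
Darcy flux q = K · i = 6.083 × 0.01401 = 0.08520 m/day.
Seepage velocity v = q / n_e = 0.08520 / 0.16 = 0.5325 m/day.
Travel time t = L / v = 2820 / 0.5325 = 5296 days = 14.50 years.

14.5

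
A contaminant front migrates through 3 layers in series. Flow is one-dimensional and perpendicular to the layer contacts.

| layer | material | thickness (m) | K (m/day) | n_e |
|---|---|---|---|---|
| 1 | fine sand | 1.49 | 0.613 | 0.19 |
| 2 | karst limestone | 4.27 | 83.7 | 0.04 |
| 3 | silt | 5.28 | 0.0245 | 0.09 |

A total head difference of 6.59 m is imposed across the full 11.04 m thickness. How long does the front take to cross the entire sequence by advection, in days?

With flow normal to the layers, continuity requires the same specific discharge q through every layer.
Σ(b_i/K_i) = 1.49/0.613 + 4.27/83.7 + 5.28/0.0245 = 218.0 d.
q = Δh / Σ(b_i/K_i) = 6.59 / 218.0 = 0.03023 m/day.
In each layer the seepage velocity is v_i = q/n_i, so the layer transit time is t_i = b_i·n_i / q:
  layer 1 (fine sand): t_1 = 1.49 × 0.19 / 0.03023 = 9.365 d
  layer 2 (karst limestone): t_2 = 4.27 × 0.04 / 0.03023 = 5.650 d
  layer 3 (silt): t_3 = 5.28 × 0.09 / 0.03023 = 15.72 d
Total t = Σ t_i = 30.73 days.

30.7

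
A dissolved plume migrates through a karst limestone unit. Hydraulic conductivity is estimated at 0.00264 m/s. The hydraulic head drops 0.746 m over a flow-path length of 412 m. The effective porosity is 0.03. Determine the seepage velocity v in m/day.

Convert K: 0.00264 m/s × 86400 = 228.1 m/day.
Hydraulic gradient i = Δh / L = 0.746 / 412 = 0.001811.
Darcy flux q = K · i = 228.1 × 0.001811 = 0.4130 m/day.
Seepage velocity v = q / n_e = 0.4130 / 0.03 = 13.77 m/day.

13.8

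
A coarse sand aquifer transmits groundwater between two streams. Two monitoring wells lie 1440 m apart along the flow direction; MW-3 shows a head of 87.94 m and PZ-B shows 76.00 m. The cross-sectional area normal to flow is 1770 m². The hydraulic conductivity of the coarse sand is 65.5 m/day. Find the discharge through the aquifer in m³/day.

961

Hydraulic gradient i = (87.94 − 76.00) / 1440 = 11.94 / 1440 = 0.008292.
Darcy's law: Q = K · A · i = 65.50 × 1770 × 0.008292 = 961.3 m³/day.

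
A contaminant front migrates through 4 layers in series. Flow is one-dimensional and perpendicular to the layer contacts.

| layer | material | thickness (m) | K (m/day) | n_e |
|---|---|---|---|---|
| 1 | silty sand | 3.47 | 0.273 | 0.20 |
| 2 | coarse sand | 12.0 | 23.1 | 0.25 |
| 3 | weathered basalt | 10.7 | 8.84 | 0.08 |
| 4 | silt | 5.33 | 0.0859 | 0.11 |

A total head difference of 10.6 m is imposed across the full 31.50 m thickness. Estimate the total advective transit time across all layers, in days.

37.1

With flow normal to the layers, continuity requires the same specific discharge q through every layer.
Σ(b_i/K_i) = 3.47/0.273 + 12.0/23.1 + 10.7/8.84 + 5.33/0.0859 = 76.49 d.
q = Δh / Σ(b_i/K_i) = 10.6 / 76.49 = 0.1386 m/day.
In each layer the seepage velocity is v_i = q/n_i, so the layer transit time is t_i = b_i·n_i / q:
  layer 1 (silty sand): t_1 = 3.47 × 0.20 / 0.1386 = 5.008 d
  layer 2 (coarse sand): t_2 = 12.0 × 0.25 / 0.1386 = 21.65 d
  layer 3 (weathered basalt): t_3 = 10.7 × 0.08 / 0.1386 = 6.177 d
  layer 4 (silt): t_4 = 5.33 × 0.11 / 0.1386 = 4.231 d
Total t = Σ t_i = 37.06 days.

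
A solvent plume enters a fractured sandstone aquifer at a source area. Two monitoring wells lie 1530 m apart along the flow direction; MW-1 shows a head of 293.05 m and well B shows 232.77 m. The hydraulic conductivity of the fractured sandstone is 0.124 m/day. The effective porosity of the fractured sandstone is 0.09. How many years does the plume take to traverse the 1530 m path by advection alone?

77.2

Hydraulic gradient i = (293.05 − 232.77) / 1530 = 60.28 / 1530 = 0.03940.
Darcy flux q = K · i = 0.1240 × 0.03940 = 0.004885 m/day.
Seepage velocity v = q / n_e = 0.004885 / 0.09 = 0.05428 m/day.
Travel time t = L / v = 1530 / 0.05428 = 28186 days = 77.17 years.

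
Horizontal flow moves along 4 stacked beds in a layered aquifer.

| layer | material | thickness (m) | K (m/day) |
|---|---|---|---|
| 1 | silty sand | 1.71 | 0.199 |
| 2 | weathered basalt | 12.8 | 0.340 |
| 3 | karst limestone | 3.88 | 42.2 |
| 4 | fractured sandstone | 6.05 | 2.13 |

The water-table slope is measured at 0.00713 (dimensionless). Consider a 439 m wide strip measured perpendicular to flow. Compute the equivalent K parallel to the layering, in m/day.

7.42

Flow is parallel to layering, so each bed carries its own Darcy discharge and the transmissivities add.
Σ(K_i·b_i) = 0.199×1.71 + 0.340×12.8 + 42.2×3.88 + 2.13×6.05 = 181.3 m²/day.
Total thickness b = 24.44 m, so K_eq = Σ(K_i·b_i)/b = 7.419 m/day.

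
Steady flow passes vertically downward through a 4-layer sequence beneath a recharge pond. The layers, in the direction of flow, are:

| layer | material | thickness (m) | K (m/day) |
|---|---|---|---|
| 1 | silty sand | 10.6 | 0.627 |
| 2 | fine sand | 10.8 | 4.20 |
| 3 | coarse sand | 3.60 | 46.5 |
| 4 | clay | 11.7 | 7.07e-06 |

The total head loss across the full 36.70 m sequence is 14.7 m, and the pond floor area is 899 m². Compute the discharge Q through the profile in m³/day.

0.00799

Flow is perpendicular to layering, so the layers act in series and the equivalent K is the thickness-weighted harmonic mean.
Total thickness L = 10.6 + 10.8 + 3.60 + 11.7 = 36.70 m.
Σ(b_i/K_i) = 10.6/0.627 + 10.8/4.20 + 3.60/46.5 + 11.7/7.07e-06 = 1.655e+06 d.
K_eq = L / Σ(b_i/K_i) = 36.70 / 1.655e+06 = 2.218e-05 m/day.
Q = K_eq · A · (Δh/L) = 2.218e-05 × 899 × (14.7/36.70) = 0.007986 m³/day.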